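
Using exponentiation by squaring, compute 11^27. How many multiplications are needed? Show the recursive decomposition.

Computing 11^27 by squaring (build up from 11^1; each line after the first costs one multiplication):

11^1 = 11
11^2 = (11^1)^2 = 11^2 = 121
11^3 = 11 * 11^2 = 11 * 121 = 1331
11^6 = (11^3)^2 = 1331^2 = 1771561
11^12 = (11^6)^2 = 1771561^2 = 3138428376721
11^13 = 11 * 11^12 = 11 * 3138428376721 = 34522712143931
11^26 = (11^13)^2 = 34522712143931^2 = 1191817653772720942460132761
11^27 = 11 * 11^26 = 11 * 1191817653772720942460132761 = 13109994191499930367061460371

Result: 13109994191499930367061460371
Multiplications needed: 7 (7 lines after 11^1)

11^27 = 13109994191499930367061460371. Using exponentiation by squaring, this requires 7 multiplications. The key idea: if the exponent is even, square the half-power; if odd, multiply by the base once.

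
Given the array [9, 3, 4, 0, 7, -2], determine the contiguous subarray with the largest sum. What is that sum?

Using Kadane's algorithm on [9, 3, 4, 0, 7, -2]:

Scanning through the array:
Position 1 (value 3): max_ending_here = 12, max_so_far = 12
Position 2 (value 4): max_ending_here = 16, max_so_far = 16
Position 3 (value 0): max_ending_here = 16, max_so_far = 16
Position 4 (value 7): max_ending_here = 23, max_so_far = 23
Position 5 (value -2): max_ending_here = 21, max_so_far = 23

Maximum subarray: [9, 3, 4, 0, 7]
Maximum sum: 23

The maximum subarray is [9, 3, 4, 0, 7] with sum 23. This subarray runs from index 0 to index 4.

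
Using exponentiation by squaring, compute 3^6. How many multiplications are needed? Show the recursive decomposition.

Computing 3^6 by squaring (build up from 3^1; each line after the first costs one multiplication):

3^1 = 3
3^2 = (3^1)^2 = 3^2 = 9
3^3 = 3 * 3^2 = 3 * 9 = 27
3^6 = (3^3)^2 = 27^2 = 729

Result: 729
Multiplications needed: 3 (3 lines after 3^1)

3^6 = 729. Using exponentiation by squaring, this requires 3 multiplications. The key idea: if the exponent is even, square the half-power; if odd, multiply by the base once.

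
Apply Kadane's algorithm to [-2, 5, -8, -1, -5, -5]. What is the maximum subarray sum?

Using Kadane's algorithm on [-2, 5, -8, -1, -5, -5]:

Scanning through the array:
Position 1 (value 5): max_ending_here = 5, max_so_far = 5
Position 2 (value -8): max_ending_here = -3, max_so_far = 5
Position 3 (value -1): max_ending_here = -1, max_so_far = 5
Position 4 (value -5): max_ending_here = -5, max_so_far = 5
Position 5 (value -5): max_ending_here = -5, max_so_far = 5

Maximum subarray: [5]
Maximum sum: 5

The maximum subarray is [5] with sum 5. This subarray runs from index 1 to index 1.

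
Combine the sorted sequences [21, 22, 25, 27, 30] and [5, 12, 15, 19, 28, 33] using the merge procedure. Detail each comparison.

Merging process:

Compare 21 vs 5: take 5 from right. Merged: [5]
Compare 21 vs 12: take 12 from right. Merged: [5, 12]
Compare 21 vs 15: take 15 from right. Merged: [5, 12, 15]
Compare 21 vs 19: take 19 from right. Merged: [5, 12, 15, 19]
Compare 21 vs 28: take 21 from left. Merged: [5, 12, 15, 19, 21]
Compare 22 vs 28: take 22 from left. Merged: [5, 12, 15, 19, 21, 22]
Compare 25 vs 28: take 25 from left. Merged: [5, 12, 15, 19, 21, 22, 25]
Compare 27 vs 28: take 27 from left. Merged: [5, 12, 15, 19, 21, 22, 25, 27]
Compare 30 vs 28: take 28 from right. Merged: [5, 12, 15, 19, 21, 22, 25, 27, 28]
Compare 30 vs 33: take 30 from left. Merged: [5, 12, 15, 19, 21, 22, 25, 27, 28, 30]
Append remaining from right: [33]. Merged: [5, 12, 15, 19, 21, 22, 25, 27, 28, 30, 33]

Final merged array: [5, 12, 15, 19, 21, 22, 25, 27, 28, 30, 33]
Total comparisons: 10

The merged array is [5, 12, 15, 19, 21, 22, 25, 27, 28, 30, 33], requiring 10 comparisons. The merge step runs in O(n) time where n is the total number of elements.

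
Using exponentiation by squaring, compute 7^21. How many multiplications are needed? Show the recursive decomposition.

Computing 7^21 by squaring (build up from 7^1; each line after the first costs one multiplication):

7^1 = 7
7^2 = (7^1)^2 = 7^2 = 49
7^4 = (7^2)^2 = 49^2 = 2401
7^5 = 7 * 7^4 = 7 * 2401 = 16807
7^10 = (7^5)^2 = 16807^2 = 282475249
7^20 = (7^10)^2 = 282475249^2 = 79792266297612001
7^21 = 7 * 7^20 = 7 * 79792266297612001 = 558545864083284007

Result: 558545864083284007
Multiplications needed: 6 (6 lines after 7^1)

7^21 = 558545864083284007. Using exponentiation by squaring, this requires 6 multiplications. The key idea: if the exponent is even, square the half-power; if odd, multiply by the base once.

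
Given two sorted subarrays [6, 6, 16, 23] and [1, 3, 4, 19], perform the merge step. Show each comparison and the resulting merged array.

Merging process:

Compare 6 vs 1: take 1 from right. Merged: [1]
Compare 6 vs 3: take 3 from right. Merged: [1, 3]
Compare 6 vs 4: take 4 from right. Merged: [1, 3, 4]
Compare 6 vs 19: take 6 from left. Merged: [1, 3, 4, 6]
Compare 6 vs 19: take 6 from left. Merged: [1, 3, 4, 6, 6]
Compare 16 vs 19: take 16 from left. Merged: [1, 3, 4, 6, 6, 16]
Compare 23 vs 19: take 19 from right. Merged: [1, 3, 4, 6, 6, 16, 19]
Append remaining from left: [23]. Merged: [1, 3, 4, 6, 6, 16, 19, 23]

Final merged array: [1, 3, 4, 6, 6, 16, 19, 23]
Total comparisons: 7

The merged array is [1, 3, 4, 6, 6, 16, 19, 23], requiring 7 comparisons. The merge step runs in O(n) time where n is the total number of elements.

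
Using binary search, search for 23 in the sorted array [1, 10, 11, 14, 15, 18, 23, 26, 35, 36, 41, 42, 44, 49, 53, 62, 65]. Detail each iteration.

Binary search for 23 in [1, 10, 11, 14, 15, 18, 23, 26, 35, 36, 41, 42, 44, 49, 53, 62, 65]:

lo=0, hi=16, mid=8, arr[mid]=35 -> 35 > 23, search left half
lo=0, hi=7, mid=3, arr[mid]=14 -> 14 < 23, search right half
lo=4, hi=7, mid=5, arr[mid]=18 -> 18 < 23, search right half
lo=6, hi=7, mid=6, arr[mid]=23 -> Found target at index 6!

Binary search finds 23 at index 6 after 4 comparisons. The search repeatedly halves the search space by comparing with the middle element.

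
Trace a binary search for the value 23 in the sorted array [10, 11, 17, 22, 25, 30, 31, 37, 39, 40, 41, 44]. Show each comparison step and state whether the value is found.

Binary search for 23 in [10, 11, 17, 22, 25, 30, 31, 37, 39, 40, 41, 44]:

lo=0, hi=11, mid=5, arr[mid]=30 -> 30 > 23, search left half
lo=0, hi=4, mid=2, arr[mid]=17 -> 17 < 23, search right half
lo=3, hi=4, mid=3, arr[mid]=22 -> 22 < 23, search right half
lo=4, hi=4, mid=4, arr[mid]=25 -> 25 > 23, search left half
lo=4 > hi=3, target 23 not found

Binary search determines that 23 is not in the array after 4 comparisons. The search space was exhausted without finding the target.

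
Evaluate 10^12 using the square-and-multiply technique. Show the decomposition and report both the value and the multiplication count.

Computing 10^12 by squaring (build up from 10^1; each line after the first costs one multiplication):

10^1 = 10
10^2 = (10^1)^2 = 10^2 = 100
10^3 = 10 * 10^2 = 10 * 100 = 1000
10^6 = (10^3)^2 = 1000^2 = 1000000
10^12 = (10^6)^2 = 1000000^2 = 1000000000000

Result: 1000000000000
Multiplications needed: 4 (4 lines after 10^1)

10^12 = 1000000000000. Using exponentiation by squaring, this requires 4 multiplications. The key idea: if the exponent is even, square the half-power; if odd, multiply by the base once.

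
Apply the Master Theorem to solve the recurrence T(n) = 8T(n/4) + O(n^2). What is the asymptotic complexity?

Master Theorem for T(n) = 8T(n/4) + O(n^2):

a = 8, b = 4, c = 2
log_b(a) = log_4(8) = 1.5000

Case 3: c = 2 > log_4(8) = 1.5000
T(n) = O(n^2) = O(n^2)

For T(n) = 8T(n/4) + O(n^2): log_4(8) = 1.5000. This is Case 3 of the Master Theorem (c > log_b(a), work dominated by root), giving O(n^2).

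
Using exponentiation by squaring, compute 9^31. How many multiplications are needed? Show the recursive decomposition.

Computing 9^31 by squaring (build up from 9^1; each line after the first costs one multiplication):

9^1 = 9
9^2 = (9^1)^2 = 9^2 = 81
9^3 = 9 * 9^2 = 9 * 81 = 729
9^6 = (9^3)^2 = 729^2 = 531441
9^7 = 9 * 9^6 = 9 * 531441 = 4782969
9^14 = (9^7)^2 = 4782969^2 = 22876792454961
9^15 = 9 * 9^14 = 9 * 22876792454961 = 205891132094649
9^30 = (9^15)^2 = 205891132094649^2 = 42391158275216203514294433201
9^31 = 9 * 9^30 = 9 * 42391158275216203514294433201 = 381520424476945831628649898809

Result: 381520424476945831628649898809
Multiplications needed: 8 (8 lines after 9^1)

9^31 = 381520424476945831628649898809. Using exponentiation by squaring, this requires 8 multiplications. The key idea: if the exponent is even, square the half-power; if odd, multiply by the base once.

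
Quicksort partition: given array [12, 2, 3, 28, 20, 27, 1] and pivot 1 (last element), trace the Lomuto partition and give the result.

Lomuto partition with pivot = 1:

Initial array: [12, 2, 3, 28, 20, 27, 1]

arr[0]=12 > 1: no swap
arr[1]=2 > 1: no swap
arr[2]=3 > 1: no swap
arr[3]=28 > 1: no swap
arr[4]=20 > 1: no swap
arr[5]=27 > 1: no swap

Place pivot at position 0: [1, 2, 3, 28, 20, 27, 12]
Pivot position: 0

After partitioning with pivot 1, the array becomes [1, 2, 3, 28, 20, 27, 12]. The pivot is placed at index 0. All elements to the left of the pivot are <= 1, and all elements to the right are > 1.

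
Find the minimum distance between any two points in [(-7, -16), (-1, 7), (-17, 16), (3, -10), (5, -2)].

Computing all pairwise distances among 5 points:

d((-7, -16), (-1, 7)) = 23.7697
d((-7, -16), (-17, 16)) = 33.5261
d((-7, -16), (3, -10)) = 11.6619
d((-7, -16), (5, -2)) = 18.4391
d((-1, 7), (-17, 16)) = 18.3576
d((-1, 7), (3, -10)) = 17.4642
d((-1, 7), (5, -2)) = 10.8167
d((-17, 16), (3, -10)) = 32.8024
d((-17, 16), (5, -2)) = 28.4253
d((3, -10), (5, -2)) = 8.2462 <-- minimum

Closest pair: (3, -10) and (5, -2) with distance 8.2462

The closest pair is (3, -10) and (5, -2) with Euclidean distance 8.2462. For 5 points, brute-force pairwise comparison is shown above. For large n, the divide-and-conquer algorithm (sort by x, recurse on halves, check the dividing strip) achieves O(n log n).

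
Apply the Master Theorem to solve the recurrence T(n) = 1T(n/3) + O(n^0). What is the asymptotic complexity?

Master Theorem for T(n) = 1T(n/3) + O(n^0):

a = 1, b = 3, c = 0
log_b(a) = log_3(1) = 0.0000

Case 2: c = 0 = log_3(1) = 0.0000
T(n) = O(n^0 log n) = O(log n)

For T(n) = 1T(n/3) + O(n^0): log_3(1) = 0.0000. This is Case 2 of the Master Theorem (c = log_b(a), equal work at all levels), giving O(log n).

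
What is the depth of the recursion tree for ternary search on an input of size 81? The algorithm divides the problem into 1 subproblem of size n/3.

For divide and conquer with division factor 3:

Problem sizes at each level:
Level 0: 81
Level 1: 27
Level 2: 9
Level 3: 3
Level 4: 1

The root is level 0 and the size-1 base case is level 4 (the tree spans levels 0 through 4, i.e. 5 levels counting the root), so the depth is the number of divisions: log_3(81) = 4

The recursion tree depth is log_3(81) = 4. At each level, the problem size is divided by 3, so it takes 4 divisions to reduce to a base case of size 1. The algorithm makes 1 recursive call at each level.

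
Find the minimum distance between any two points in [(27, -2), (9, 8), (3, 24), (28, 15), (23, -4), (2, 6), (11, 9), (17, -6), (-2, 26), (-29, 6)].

Computing all pairwise distances among 10 points:

d((27, -2), (9, 8)) = 20.5913
d((27, -2), (3, 24)) = 35.3836
d((27, -2), (28, 15)) = 17.0294
d((27, -2), (23, -4)) = 4.4721
d((27, -2), (2, 6)) = 26.2488
d((27, -2), (11, 9)) = 19.4165
d((27, -2), (17, -6)) = 10.7703
d((27, -2), (-2, 26)) = 40.3113
d((27, -2), (-29, 6)) = 56.5685
d((9, 8), (3, 24)) = 17.088
d((9, 8), (28, 15)) = 20.2485
d((9, 8), (23, -4)) = 18.4391
d((9, 8), (2, 6)) = 7.2801
d((9, 8), (11, 9)) = 2.2361 <-- minimum
d((9, 8), (17, -6)) = 16.1245
d((9, 8), (-2, 26)) = 21.095
d((9, 8), (-29, 6)) = 38.0526
d((3, 24), (28, 15)) = 26.5707
d((3, 24), (23, -4)) = 34.4093
d((3, 24), (2, 6)) = 18.0278
d((3, 24), (11, 9)) = 17.0
d((3, 24), (17, -6)) = 33.1059
d((3, 24), (-2, 26)) = 5.3852
d((3, 24), (-29, 6)) = 36.7151
d((28, 15), (23, -4)) = 19.6469
d((28, 15), (2, 6)) = 27.5136
d((28, 15), (11, 9)) = 18.0278
d((28, 15), (17, -6)) = 23.7065
d((28, 15), (-2, 26)) = 31.9531
d((28, 15), (-29, 6)) = 57.7062
d((23, -4), (2, 6)) = 23.2594
d((23, -4), (11, 9)) = 17.6918
d((23, -4), (17, -6)) = 6.3246
d((23, -4), (-2, 26)) = 39.0512
d((23, -4), (-29, 6)) = 52.9528
d((2, 6), (11, 9)) = 9.4868
d((2, 6), (17, -6)) = 19.2094
d((2, 6), (-2, 26)) = 20.3961
d((2, 6), (-29, 6)) = 31.0
d((11, 9), (17, -6)) = 16.1555
d((11, 9), (-2, 26)) = 21.4009
d((11, 9), (-29, 6)) = 40.1123
d((17, -6), (-2, 26)) = 37.2156
d((17, -6), (-29, 6)) = 47.5395
d((-2, 26), (-29, 6)) = 33.6006

Closest pair: (9, 8) and (11, 9) with distance 2.2361

The closest pair is (9, 8) and (11, 9) with Euclidean distance 2.2361. For 10 points, brute-force pairwise comparison is shown above. For large n, the divide-and-conquer algorithm (sort by x, recurse on halves, check the dividing strip) achieves O(n log n).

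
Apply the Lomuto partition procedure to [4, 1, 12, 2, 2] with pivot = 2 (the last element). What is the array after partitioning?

Lomuto partition with pivot = 2:

Initial array: [4, 1, 12, 2, 2]

arr[0]=4 > 2: no swap
arr[1]=1 <= 2: swap with position 0, array becomes [1, 4, 12, 2, 2]
arr[2]=12 > 2: no swap
arr[3]=2 <= 2: swap with position 1, array becomes [1, 2, 12, 4, 2]

Place pivot at position 2: [1, 2, 2, 4, 12]
Pivot position: 2

After partitioning with pivot 2, the array becomes [1, 2, 2, 4, 12]. The pivot is placed at index 2. All elements to the left of the pivot are <= 2, and all elements to the right are > 2.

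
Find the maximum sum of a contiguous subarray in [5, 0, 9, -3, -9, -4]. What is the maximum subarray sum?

Using Kadane's algorithm on [5, 0, 9, -3, -9, -4]:

Scanning through the array:
Position 1 (value 0): max_ending_here = 5, max_so_far = 5
Position 2 (value 9): max_ending_here = 14, max_so_far = 14
Position 3 (value -3): max_ending_here = 11, max_so_far = 14
Position 4 (value -9): max_ending_here = 2, max_so_far = 14
Position 5 (value -4): max_ending_here = -2, max_so_far = 14

Maximum subarray: [5, 0, 9]
Maximum sum: 14

The maximum subarray is [5, 0, 9] with sum 14. This subarray runs from index 0 to index 2.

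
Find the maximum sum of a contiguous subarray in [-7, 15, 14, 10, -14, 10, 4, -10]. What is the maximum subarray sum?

Using Kadane's algorithm on [-7, 15, 14, 10, -14, 10, 4, -10]:

Scanning through the array:
Position 1 (value 15): max_ending_here = 15, max_so_far = 15
Position 2 (value 14): max_ending_here = 29, max_so_far = 29
Position 3 (value 10): max_ending_here = 39, max_so_far = 39
Position 4 (value -14): max_ending_here = 25, max_so_far = 39
Position 5 (value 10): max_ending_here = 35, max_so_far = 39
Position 6 (value 4): max_ending_here = 39, max_so_far = 39
Position 7 (value -10): max_ending_here = 29, max_so_far = 39

Maximum subarray: [15, 14, 10]
Maximum sum: 39

The maximum subarray is [15, 14, 10] with sum 39. This subarray runs from index 1 to index 3.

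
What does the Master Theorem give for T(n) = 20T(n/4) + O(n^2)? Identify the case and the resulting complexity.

Master Theorem for T(n) = 20T(n/4) + O(n^2):

a = 20, b = 4, c = 2
log_b(a) = log_4(20) = 2.1610

Case 1: c = 2 < log_4(20) = 2.1610
T(n) = O(n^(log_4 20))

For T(n) = 20T(n/4) + O(n^2): log_4(20) = 2.1610. This is Case 1 of the Master Theorem (c < log_b(a), work dominated by leaves), giving O(n^(log_4 20)).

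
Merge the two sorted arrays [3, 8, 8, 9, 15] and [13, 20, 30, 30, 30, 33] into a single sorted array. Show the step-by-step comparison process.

Merging process:

Compare 3 vs 13: take 3 from left. Merged: [3]
Compare 8 vs 13: take 8 from left. Merged: [3, 8]
Compare 8 vs 13: take 8 from left. Merged: [3, 8, 8]
Compare 9 vs 13: take 9 from left. Merged: [3, 8, 8, 9]
Compare 15 vs 13: take 13 from right. Merged: [3, 8, 8, 9, 13]
Compare 15 vs 20: take 15 from left. Merged: [3, 8, 8, 9, 13, 15]
Append remaining from right: [20, 30, 30, 30, 33]. Merged: [3, 8, 8, 9, 13, 15, 20, 30, 30, 30, 33]

Final merged array: [3, 8, 8, 9, 13, 15, 20, 30, 30, 30, 33]
Total comparisons: 6

The merged array is [3, 8, 8, 9, 13, 15, 20, 30, 30, 30, 33], requiring 6 comparisons. The merge step runs in O(n) time where n is the total number of elements.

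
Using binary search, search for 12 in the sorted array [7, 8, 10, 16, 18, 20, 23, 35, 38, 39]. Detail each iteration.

Binary search for 12 in [7, 8, 10, 16, 18, 20, 23, 35, 38, 39]:

lo=0, hi=9, mid=4, arr[mid]=18 -> 18 > 12, search left half
lo=0, hi=3, mid=1, arr[mid]=8 -> 8 < 12, search right half
lo=2, hi=3, mid=2, arr[mid]=10 -> 10 < 12, search right half
lo=3, hi=3, mid=3, arr[mid]=16 -> 16 > 12, search left half
lo=3 > hi=2, target 12 not found

Binary search determines that 12 is not in the array after 4 comparisons. The search space was exhausted without finding the target.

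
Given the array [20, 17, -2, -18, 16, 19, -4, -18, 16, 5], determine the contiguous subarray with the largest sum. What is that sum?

Using Kadane's algorithm on [20, 17, -2, -18, 16, 19, -4, -18, 16, 5]:

Scanning through the array:
Position 1 (value 17): max_ending_here = 37, max_so_far = 37
Position 2 (value -2): max_ending_here = 35, max_so_far = 37
Position 3 (value -18): max_ending_here = 17, max_so_far = 37
Position 4 (value 16): max_ending_here = 33, max_so_far = 37
Position 5 (value 19): max_ending_here = 52, max_so_far = 52
Position 6 (value -4): max_ending_here = 48, max_so_far = 52
Position 7 (value -18): max_ending_here = 30, max_so_far = 52
Position 8 (value 16): max_ending_here = 46, max_so_far = 52
Position 9 (value 5): max_ending_here = 51, max_so_far = 52

Maximum subarray: [20, 17, -2, -18, 16, 19]
Maximum sum: 52

The maximum subarray is [20, 17, -2, -18, 16, 19] with sum 52. This subarray runs from index 0 to index 5.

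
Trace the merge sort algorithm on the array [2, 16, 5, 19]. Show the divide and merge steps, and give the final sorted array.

Merge sort trace:

Split: [2, 16, 5, 19] -> [2, 16] and [5, 19]
  Split: [2, 16] -> [2] and [16]
  Merge: [2] + [16] -> [2, 16]
  Split: [5, 19] -> [5] and [19]
  Merge: [5] + [19] -> [5, 19]
Merge: [2, 16] + [5, 19] -> [2, 5, 16, 19]

Final sorted array: [2, 5, 16, 19]

The merge sort proceeds by recursively splitting the array and merging sorted halves.
After all merges, the sorted array is [2, 5, 16, 19].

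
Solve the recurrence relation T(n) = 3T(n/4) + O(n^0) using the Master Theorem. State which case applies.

Master Theorem for T(n) = 3T(n/4) + O(n^0):

a = 3, b = 4, c = 0
log_b(a) = log_4(3) = 0.7925

Case 1: c = 0 < log_4(3) = 0.7925
T(n) = O(n^(log_4 3))

For T(n) = 3T(n/4) + O(n^0): log_4(3) = 0.7925. This is Case 1 of the Master Theorem (c < log_b(a), work dominated by leaves), giving O(n^(log_4 3)).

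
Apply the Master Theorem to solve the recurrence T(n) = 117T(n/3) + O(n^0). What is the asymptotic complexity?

Master Theorem for T(n) = 117T(n/3) + O(n^0):

a = 117, b = 3, c = 0
log_b(a) = log_3(117) = 4.3347

Case 1: c = 0 < log_3(117) = 4.3347
T(n) = O(n^(log_3 117))

For T(n) = 117T(n/3) + O(n^0): log_3(117) = 4.3347. This is Case 1 of the Master Theorem (c < log_b(a), work dominated by leaves), giving O(n^(log_3 117)).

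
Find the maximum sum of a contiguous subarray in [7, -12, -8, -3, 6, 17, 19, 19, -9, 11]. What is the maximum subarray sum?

Using Kadane's algorithm on [7, -12, -8, -3, 6, 17, 19, 19, -9, 11]:

Scanning through the array:
Position 1 (value -12): max_ending_here = -5, max_so_far = 7
Position 2 (value -8): max_ending_here = -8, max_so_far = 7
Position 3 (value -3): max_ending_here = -3, max_so_far = 7
Position 4 (value 6): max_ending_here = 6, max_so_far = 7
Position 5 (value 17): max_ending_here = 23, max_so_far = 23
Position 6 (value 19): max_ending_here = 42, max_so_far = 42
Position 7 (value 19): max_ending_here = 61, max_so_far = 61
Position 8 (value -9): max_ending_here = 52, max_so_far = 61
Position 9 (value 11): max_ending_here = 63, max_so_far = 63

Maximum subarray: [6, 17, 19, 19, -9, 11]
Maximum sum: 63

The maximum subarray is [6, 17, 19, 19, -9, 11] with sum 63. This subarray runs from index 4 to index 9.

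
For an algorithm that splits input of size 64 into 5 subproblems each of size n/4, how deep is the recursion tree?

For divide and conquer with division factor 4:

Problem sizes at each level:
Level 0: 64
Level 1: 16
Level 2: 4
Level 3: 1

The root is level 0 and the size-1 base case is level 3 (the tree spans levels 0 through 3, i.e. 4 levels counting the root), so the depth is the number of divisions: log_4(64) = 3

The recursion tree depth is log_4(64) = 3. At each level, the problem size is divided by 4, so it takes 3 divisions to reduce to a base case of size 1. The algorithm makes 5 recursive calls at each level.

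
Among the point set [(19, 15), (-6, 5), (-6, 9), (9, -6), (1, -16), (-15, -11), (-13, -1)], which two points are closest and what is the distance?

Computing all pairwise distances among 7 points:

d((19, 15), (-6, 5)) = 26.9258
d((19, 15), (-6, 9)) = 25.7099
d((19, 15), (9, -6)) = 23.2594
d((19, 15), (1, -16)) = 35.8469
d((19, 15), (-15, -11)) = 42.8019
d((19, 15), (-13, -1)) = 35.7771
d((-6, 5), (-6, 9)) = 4.0 <-- minimum
d((-6, 5), (9, -6)) = 18.6011
d((-6, 5), (1, -16)) = 22.1359
d((-6, 5), (-15, -11)) = 18.3576
d((-6, 5), (-13, -1)) = 9.2195
d((-6, 9), (9, -6)) = 21.2132
d((-6, 9), (1, -16)) = 25.9615
d((-6, 9), (-15, -11)) = 21.9317
d((-6, 9), (-13, -1)) = 12.2066
d((9, -6), (1, -16)) = 12.8062
d((9, -6), (-15, -11)) = 24.5153
d((9, -6), (-13, -1)) = 22.561
d((1, -16), (-15, -11)) = 16.7631
d((1, -16), (-13, -1)) = 20.5183
d((-15, -11), (-13, -1)) = 10.198

Closest pair: (-6, 5) and (-6, 9) with distance 4.0

The closest pair is (-6, 5) and (-6, 9) with Euclidean distance 4.0. For 7 points, brute-force pairwise comparison is shown above. For large n, the divide-and-conquer algorithm (sort by x, recurse on halves, check the dividing strip) achieves O(n log n).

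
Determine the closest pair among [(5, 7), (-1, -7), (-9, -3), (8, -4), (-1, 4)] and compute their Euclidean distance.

Computing all pairwise distances among 5 points:

d((5, 7), (-1, -7)) = 15.2315
d((5, 7), (-9, -3)) = 17.2047
d((5, 7), (8, -4)) = 11.4018
d((5, 7), (-1, 4)) = 6.7082 <-- minimum
d((-1, -7), (-9, -3)) = 8.9443
d((-1, -7), (8, -4)) = 9.4868
d((-1, -7), (-1, 4)) = 11.0
d((-9, -3), (8, -4)) = 17.0294
d((-9, -3), (-1, 4)) = 10.6301
d((8, -4), (-1, 4)) = 12.0416

Closest pair: (5, 7) and (-1, 4) with distance 6.7082

The closest pair is (5, 7) and (-1, 4) with Euclidean distance 6.7082. For 5 points, brute-force pairwise comparison is shown above. For large n, the divide-and-conquer algorithm (sort by x, recurse on halves, check the dividing strip) achieves O(n log n).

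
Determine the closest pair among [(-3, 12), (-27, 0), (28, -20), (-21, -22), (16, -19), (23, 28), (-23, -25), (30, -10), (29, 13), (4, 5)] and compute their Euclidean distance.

Computing all pairwise distances among 10 points:

d((-3, 12), (-27, 0)) = 26.8328
d((-3, 12), (28, -20)) = 44.5533
d((-3, 12), (-21, -22)) = 38.4708
d((-3, 12), (16, -19)) = 36.3593
d((-3, 12), (23, 28)) = 30.5287
d((-3, 12), (-23, -25)) = 42.0595
d((-3, 12), (30, -10)) = 39.6611
d((-3, 12), (29, 13)) = 32.0156
d((-3, 12), (4, 5)) = 9.8995
d((-27, 0), (28, -20)) = 58.5235
d((-27, 0), (-21, -22)) = 22.8035
d((-27, 0), (16, -19)) = 47.0106
d((-27, 0), (23, 28)) = 57.3062
d((-27, 0), (-23, -25)) = 25.318
d((-27, 0), (30, -10)) = 57.8705
d((-27, 0), (29, 13)) = 57.4891
d((-27, 0), (4, 5)) = 31.4006
d((28, -20), (-21, -22)) = 49.0408
d((28, -20), (16, -19)) = 12.0416
d((28, -20), (23, 28)) = 48.2597
d((28, -20), (-23, -25)) = 51.2445
d((28, -20), (30, -10)) = 10.198
d((28, -20), (29, 13)) = 33.0151
d((28, -20), (4, 5)) = 34.6554
d((-21, -22), (16, -19)) = 37.1214
d((-21, -22), (23, 28)) = 66.6033
d((-21, -22), (-23, -25)) = 3.6056 <-- minimum
d((-21, -22), (30, -10)) = 52.3927
d((-21, -22), (29, 13)) = 61.0328
d((-21, -22), (4, 5)) = 36.7967
d((16, -19), (23, 28)) = 47.5184
d((16, -19), (-23, -25)) = 39.4588
d((16, -19), (30, -10)) = 16.6433
d((16, -19), (29, 13)) = 34.5398
d((16, -19), (4, 5)) = 26.8328
d((23, 28), (-23, -25)) = 70.1783
d((23, 28), (30, -10)) = 38.6394
d((23, 28), (29, 13)) = 16.1555
d((23, 28), (4, 5)) = 29.8329
d((-23, -25), (30, -10)) = 55.0818
d((-23, -25), (29, 13)) = 64.405
d((-23, -25), (4, 5)) = 40.3609
d((30, -10), (29, 13)) = 23.0217
d((30, -10), (4, 5)) = 30.0167
d((29, 13), (4, 5)) = 26.2488

Closest pair: (-21, -22) and (-23, -25) with distance 3.6056

The closest pair is (-21, -22) and (-23, -25) with Euclidean distance 3.6056. For 10 points, brute-force pairwise comparison is shown above. For large n, the divide-and-conquer algorithm (sort by x, recurse on halves, check the dividing strip) achieves O(n log n).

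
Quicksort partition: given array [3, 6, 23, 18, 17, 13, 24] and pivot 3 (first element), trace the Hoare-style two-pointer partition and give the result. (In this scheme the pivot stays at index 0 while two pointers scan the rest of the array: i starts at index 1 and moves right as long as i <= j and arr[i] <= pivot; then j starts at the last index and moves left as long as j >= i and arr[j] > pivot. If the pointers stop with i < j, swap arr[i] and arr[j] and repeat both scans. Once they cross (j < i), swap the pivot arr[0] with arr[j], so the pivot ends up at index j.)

Hoare-style two-pointer partition with pivot = 3:

Initial array: [3, 6, 23, 18, 17, 13, 24]

Pointers start at i = 1, j = 6.
i ends at 1, j ends at 0: the pointers have crossed (j < i), so scanning stops.

j = 0, so swapping arr[0] with arr[j] leaves the pivot at position 0: [3, 6, 23, 18, 17, 13, 24]
Pivot position: 0

After partitioning with pivot 3, the array becomes [3, 6, 23, 18, 17, 13, 24]. The pivot is placed at index 0. All elements to the left of the pivot are <= 3, and all elements to the right are > 3.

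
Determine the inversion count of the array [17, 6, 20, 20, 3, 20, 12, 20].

Finding inversions in [17, 6, 20, 20, 3, 20, 12, 20]:

(0, 1): arr[0]=17 > arr[1]=6
(0, 4): arr[0]=17 > arr[4]=3
(0, 6): arr[0]=17 > arr[6]=12
(1, 4): arr[1]=6 > arr[4]=3
(2, 4): arr[2]=20 > arr[4]=3
(2, 6): arr[2]=20 > arr[6]=12
(3, 4): arr[3]=20 > arr[4]=3
(3, 6): arr[3]=20 > arr[6]=12
(5, 6): arr[5]=20 > arr[6]=12

Total inversions: 9

The array has 9 inversion(s): (0,1), (0,4), (0,6), (1,4), (2,4), (2,6), (3,4), (3,6), (5,6). Each pair (i,j) satisfies i < j and arr[i] > arr[j].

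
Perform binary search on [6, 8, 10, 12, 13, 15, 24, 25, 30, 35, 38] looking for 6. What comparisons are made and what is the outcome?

Binary search for 6 in [6, 8, 10, 12, 13, 15, 24, 25, 30, 35, 38]:

lo=0, hi=10, mid=5, arr[mid]=15 -> 15 > 6, search left half
lo=0, hi=4, mid=2, arr[mid]=10 -> 10 > 6, search left half
lo=0, hi=1, mid=0, arr[mid]=6 -> Found target at index 0!

Binary search finds 6 at index 0 after 3 comparisons. The search repeatedly halves the search space by comparing with the middle element.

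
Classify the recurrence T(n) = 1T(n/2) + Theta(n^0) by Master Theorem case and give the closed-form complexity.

Master Theorem for T(n) = 1T(n/2) + O(n^0):

a = 1, b = 2, c = 0
log_b(a) = log_2(1) = 0.0000

Case 2: c = 0 = log_2(1) = 0.0000
T(n) = O(n^0 log n) = O(log n)

For T(n) = 1T(n/2) + O(n^0): log_2(1) = 0.0000. This is Case 2 of the Master Theorem (c = log_b(a), equal work at all levels), giving O(log n).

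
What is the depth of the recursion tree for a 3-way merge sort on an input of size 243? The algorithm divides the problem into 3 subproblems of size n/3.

For divide and conquer with division factor 3:

Problem sizes at each level:
Level 0: 243
Level 1: 81
Level 2: 27
Level 3: 9
Level 4: 3
Level 5: 1

The root is level 0 and the size-1 base case is level 5 (the tree spans levels 0 through 5, i.e. 6 levels counting the root), so the depth is the number of divisions: log_3(243) = 5

The recursion tree depth is log_3(243) = 5. At each level, the problem size is divided by 3, so it takes 5 divisions to reduce to a base case of size 1. The algorithm makes 3 recursive calls at each level.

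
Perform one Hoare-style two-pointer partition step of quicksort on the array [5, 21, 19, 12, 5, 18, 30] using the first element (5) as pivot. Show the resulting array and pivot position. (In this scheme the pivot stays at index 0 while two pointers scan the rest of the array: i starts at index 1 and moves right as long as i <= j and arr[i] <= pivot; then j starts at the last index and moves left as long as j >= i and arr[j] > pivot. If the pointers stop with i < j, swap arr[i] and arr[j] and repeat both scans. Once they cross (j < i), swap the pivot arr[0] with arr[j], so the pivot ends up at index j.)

Hoare-style two-pointer partition with pivot = 5:

Initial array: [5, 21, 19, 12, 5, 18, 30]

Pointers start at i = 1, j = 6.
i stops at index 1 (arr[1]=21 > 5), j stops at index 4 (arr[4]=5 <= 5): swap arr[1] and arr[4], array becomes [5, 5, 19, 12, 21, 18, 30]
i ends at 2, j ends at 1: the pointers have crossed (j < i), so scanning stops.

Swap pivot arr[0] with arr[1] to place pivot at position 1: [5, 5, 19, 12, 21, 18, 30]
Pivot position: 1

After partitioning with pivot 5, the array becomes [5, 5, 19, 12, 21, 18, 30]. The pivot is placed at index 1. All elements to the left of the pivot are <= 5, and all elements to the right are > 5.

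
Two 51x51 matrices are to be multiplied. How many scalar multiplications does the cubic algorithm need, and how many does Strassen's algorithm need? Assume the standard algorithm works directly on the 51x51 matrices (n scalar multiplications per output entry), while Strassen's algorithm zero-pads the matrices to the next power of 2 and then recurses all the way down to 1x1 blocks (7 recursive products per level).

Matrix multiplication for 51x51 matrices:

Strassen's algorithm requires power-of-2 dimensions. Pad 51x51 to 64x64 (next power of 2).

Standard algorithm: 51^3 = 132651 multiplications
Strassen's algorithm: 7^(log2(64)) = 7^6 = 117649 multiplications
Savings: 132651 - 117649 = 15002 multiplications

Standard: 132651 multiplications (51^3). Strassen: 117649 multiplications (7^6, after padding to 64x64). Strassen reduces 8 recursive multiplications to 7 at each level.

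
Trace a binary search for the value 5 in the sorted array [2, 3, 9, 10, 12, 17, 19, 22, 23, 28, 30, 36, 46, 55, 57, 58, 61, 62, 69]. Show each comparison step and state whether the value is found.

Binary search for 5 in [2, 3, 9, 10, 12, 17, 19, 22, 23, 28, 30, 36, 46, 55, 57, 58, 61, 62, 69]:

lo=0, hi=18, mid=9, arr[mid]=28 -> 28 > 5, search left half
lo=0, hi=8, mid=4, arr[mid]=12 -> 12 > 5, search left half
lo=0, hi=3, mid=1, arr[mid]=3 -> 3 < 5, search right half
lo=2, hi=3, mid=2, arr[mid]=9 -> 9 > 5, search left half
lo=2 > hi=1, target 5 not found

Binary search determines that 5 is not in the array after 4 comparisons. The search space was exhausted without finding the target.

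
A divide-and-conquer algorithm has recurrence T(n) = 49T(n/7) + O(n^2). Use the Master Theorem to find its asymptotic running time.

Master Theorem for T(n) = 49T(n/7) + O(n^2):

a = 49, b = 7, c = 2
log_b(a) = log_7(49) = 2.0000

Case 2: c = 2 = log_7(49) = 2.0000
T(n) = O(n^2 log n) = O(n^2 log n)

For T(n) = 49T(n/7) + O(n^2): log_7(49) = 2.0000. This is Case 2 of the Master Theorem (c = log_b(a), equal work at all levels), giving O(n^2 log n).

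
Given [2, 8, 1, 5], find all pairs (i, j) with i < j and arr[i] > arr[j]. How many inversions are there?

Finding inversions in [2, 8, 1, 5]:

(0, 2): arr[0]=2 > arr[2]=1
(1, 2): arr[1]=8 > arr[2]=1
(1, 3): arr[1]=8 > arr[3]=5

Total inversions: 3

The array has 3 inversion(s): (0,2), (1,2), (1,3). Each pair (i,j) satisfies i < j and arr[i] > arr[j].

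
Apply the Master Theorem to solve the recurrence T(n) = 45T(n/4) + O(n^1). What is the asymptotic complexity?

Master Theorem for T(n) = 45T(n/4) + O(n^1):

a = 45, b = 4, c = 1
log_b(a) = log_4(45) = 2.7459

Case 1: c = 1 < log_4(45) = 2.7459
T(n) = O(n^(log_4 45))

For T(n) = 45T(n/4) + O(n^1): log_4(45) = 2.7459. This is Case 1 of the Master Theorem (c < log_b(a), work dominated by leaves), giving O(n^(log_4 45)).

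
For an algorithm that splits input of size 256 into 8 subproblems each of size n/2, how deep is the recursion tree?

For divide and conquer with division factor 2:

Problem sizes at each level:
Level 0: 256
Level 1: 128
Level 2: 64
Level 3: 32
Level 4: 16
Level 5: 8
Level 6: 4
Level 7: 2
Level 8: 1

The root is level 0 and the size-1 base case is level 8 (the tree spans levels 0 through 8, i.e. 9 levels counting the root), so the depth is the number of divisions: log_2(256) = 8

The recursion tree depth is log_2(256) = 8. At each level, the problem size is divided by 2, so it takes 8 divisions to reduce to a base case of size 1. The algorithm makes 8 recursive calls at each level.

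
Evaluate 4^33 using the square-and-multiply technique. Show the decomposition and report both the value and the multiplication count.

Computing 4^33 by squaring (build up from 4^1; each line after the first costs one multiplication):

4^1 = 4
4^2 = (4^1)^2 = 4^2 = 16
4^4 = (4^2)^2 = 16^2 = 256
4^8 = (4^4)^2 = 256^2 = 65536
4^16 = (4^8)^2 = 65536^2 = 4294967296
4^32 = (4^16)^2 = 4294967296^2 = 18446744073709551616
4^33 = 4 * 4^32 = 4 * 18446744073709551616 = 73786976294838206464

Result: 73786976294838206464
Multiplications needed: 6 (6 lines after 4^1)

4^33 = 73786976294838206464. Using exponentiation by squaring, this requires 6 multiplications. The key idea: if the exponent is even, square the half-power; if odd, multiply by the base once.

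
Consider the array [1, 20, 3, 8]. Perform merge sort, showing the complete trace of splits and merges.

Merge sort trace:

Split: [1, 20, 3, 8] -> [1, 20] and [3, 8]
  Split: [1, 20] -> [1] and [20]
  Merge: [1] + [20] -> [1, 20]
  Split: [3, 8] -> [3] and [8]
  Merge: [3] + [8] -> [3, 8]
Merge: [1, 20] + [3, 8] -> [1, 3, 8, 20]

Final sorted array: [1, 3, 8, 20]

The merge sort proceeds by recursively splitting the array and merging sorted halves.
After all merges, the sorted array is [1, 3, 8, 20].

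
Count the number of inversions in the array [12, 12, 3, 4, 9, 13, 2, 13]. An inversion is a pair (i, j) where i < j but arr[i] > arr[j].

Finding inversions in [12, 12, 3, 4, 9, 13, 2, 13]:

(0, 2): arr[0]=12 > arr[2]=3
(0, 3): arr[0]=12 > arr[3]=4
(0, 4): arr[0]=12 > arr[4]=9
(0, 6): arr[0]=12 > arr[6]=2
(1, 2): arr[1]=12 > arr[2]=3
(1, 3): arr[1]=12 > arr[3]=4
(1, 4): arr[1]=12 > arr[4]=9
(1, 6): arr[1]=12 > arr[6]=2
(2, 6): arr[2]=3 > arr[6]=2
(3, 6): arr[3]=4 > arr[6]=2
(4, 6): arr[4]=9 > arr[6]=2
(5, 6): arr[5]=13 > arr[6]=2

Total inversions: 12

The array has 12 inversion(s): (0,2), (0,3), (0,4), (0,6), (1,2), (1,3), (1,4), (1,6), (2,6), (3,6), (4,6), (5,6). Each pair (i,j) satisfies i < j and arr[i] > arr[j].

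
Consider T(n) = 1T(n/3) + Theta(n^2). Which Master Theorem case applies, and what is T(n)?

Master Theorem for T(n) = 1T(n/3) + O(n^2):

a = 1, b = 3, c = 2
log_b(a) = log_3(1) = 0.0000

Case 3: c = 2 > log_3(1) = 0.0000
T(n) = O(n^2) = O(n^2)

For T(n) = 1T(n/3) + O(n^2): log_3(1) = 0.0000. This is Case 3 of the Master Theorem (c > log_b(a), work dominated by root), giving O(n^2).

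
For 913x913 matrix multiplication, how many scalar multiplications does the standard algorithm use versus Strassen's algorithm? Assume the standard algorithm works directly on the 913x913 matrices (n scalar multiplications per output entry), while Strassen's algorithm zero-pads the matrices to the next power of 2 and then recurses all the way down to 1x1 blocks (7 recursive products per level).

Matrix multiplication for 913x913 matrices:

Strassen's algorithm requires power-of-2 dimensions. Pad 913x913 to 1024x1024 (next power of 2).

Standard algorithm: 913^3 = 761048497 multiplications
Strassen's algorithm: 7^(log2(1024)) = 7^10 = 282475249 multiplications
Savings: 761048497 - 282475249 = 478573248 multiplications

Standard: 761048497 multiplications (913^3). Strassen: 282475249 multiplications (7^10, after padding to 1024x1024). Strassen reduces 8 recursive multiplications to 7 at each level.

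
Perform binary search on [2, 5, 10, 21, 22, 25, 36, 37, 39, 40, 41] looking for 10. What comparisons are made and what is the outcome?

Binary search for 10 in [2, 5, 10, 21, 22, 25, 36, 37, 39, 40, 41]:

lo=0, hi=10, mid=5, arr[mid]=25 -> 25 > 10, search left half
lo=0, hi=4, mid=2, arr[mid]=10 -> Found target at index 2!

Binary search finds 10 at index 2 after 2 comparisons. The search repeatedly halves the search space by comparing with the middle element.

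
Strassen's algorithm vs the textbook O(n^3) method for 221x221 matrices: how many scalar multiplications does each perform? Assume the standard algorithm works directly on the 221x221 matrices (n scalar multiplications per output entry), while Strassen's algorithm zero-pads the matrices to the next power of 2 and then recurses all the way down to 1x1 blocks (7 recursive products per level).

Matrix multiplication for 221x221 matrices:

Strassen's algorithm requires power-of-2 dimensions. Pad 221x221 to 256x256 (next power of 2).

Standard algorithm: 221^3 = 10793861 multiplications
Strassen's algorithm: 7^(log2(256)) = 7^8 = 5764801 multiplications
Savings: 10793861 - 5764801 = 5029060 multiplications

Standard: 10793861 multiplications (221^3). Strassen: 5764801 multiplications (7^8, after padding to 256x256). Strassen reduces 8 recursive multiplications to 7 at each level.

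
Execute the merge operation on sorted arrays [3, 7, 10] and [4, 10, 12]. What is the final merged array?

Merging process:

Compare 3 vs 4: take 3 from left. Merged: [3]
Compare 7 vs 4: take 4 from right. Merged: [3, 4]
Compare 7 vs 10: take 7 from left. Merged: [3, 4, 7]
Compare 10 vs 10: take 10 from left. Merged: [3, 4, 7, 10]
Append remaining from right: [10, 12]. Merged: [3, 4, 7, 10, 10, 12]

Final merged array: [3, 4, 7, 10, 10, 12]
Total comparisons: 4

The merged array is [3, 4, 7, 10, 10, 12], requiring 4 comparisons. The merge step runs in O(n) time where n is the total number of elements.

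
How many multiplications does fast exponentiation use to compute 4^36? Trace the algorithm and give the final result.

Computing 4^36 by squaring (build up from 4^1; each line after the first costs one multiplication):

4^1 = 4
4^2 = (4^1)^2 = 4^2 = 16
4^4 = (4^2)^2 = 16^2 = 256
4^8 = (4^4)^2 = 256^2 = 65536
4^9 = 4 * 4^8 = 4 * 65536 = 262144
4^18 = (4^9)^2 = 262144^2 = 68719476736
4^36 = (4^18)^2 = 68719476736^2 = 4722366482869645213696

Result: 4722366482869645213696
Multiplications needed: 6 (6 lines after 4^1)

4^36 = 4722366482869645213696. Using exponentiation by squaring, this requires 6 multiplications. The key idea: if the exponent is even, square the half-power; if odd, multiply by the base once.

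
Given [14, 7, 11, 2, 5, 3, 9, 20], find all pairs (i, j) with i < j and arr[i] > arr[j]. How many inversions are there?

Finding inversions in [14, 7, 11, 2, 5, 3, 9, 20]:

(0, 1): arr[0]=14 > arr[1]=7
(0, 2): arr[0]=14 > arr[2]=11
(0, 3): arr[0]=14 > arr[3]=2
(0, 4): arr[0]=14 > arr[4]=5
(0, 5): arr[0]=14 > arr[5]=3
(0, 6): arr[0]=14 > arr[6]=9
(1, 3): arr[1]=7 > arr[3]=2
(1, 4): arr[1]=7 > arr[4]=5
(1, 5): arr[1]=7 > arr[5]=3
(2, 3): arr[2]=11 > arr[3]=2
(2, 4): arr[2]=11 > arr[4]=5
(2, 5): arr[2]=11 > arr[5]=3
(2, 6): arr[2]=11 > arr[6]=9
(4, 5): arr[4]=5 > arr[5]=3

Total inversions: 14

The array has 14 inversion(s): (0,1), (0,2), (0,3), (0,4), (0,5), (0,6), (1,3), (1,4), (1,5), (2,3), (2,4), (2,5), (2,6), (4,5). Each pair (i,j) satisfies i < j and arr[i] > arr[j].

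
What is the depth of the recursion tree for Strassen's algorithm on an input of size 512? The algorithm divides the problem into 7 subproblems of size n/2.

For divide and conquer with division factor 2:

Problem sizes at each level:
Level 0: 512
Level 1: 256
Level 2: 128
Level 3: 64
Level 4: 32
Level 5: 16
Level 6: 8
Level 7: 4
Level 8: 2
Level 9: 1

The root is level 0 and the size-1 base case is level 9 (the tree spans levels 0 through 9, i.e. 10 levels counting the root), so the depth is the number of divisions: log_2(512) = 9

The recursion tree depth is log_2(512) = 9. At each level, the problem size is divided by 2, so it takes 9 divisions to reduce to a base case of size 1. The algorithm makes 7 recursive calls at each level.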